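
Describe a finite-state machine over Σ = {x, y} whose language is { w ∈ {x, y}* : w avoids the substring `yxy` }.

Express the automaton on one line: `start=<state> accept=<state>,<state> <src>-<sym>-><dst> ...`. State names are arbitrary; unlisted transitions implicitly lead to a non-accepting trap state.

start=A accept=A,B,C A-x->A A-y->B B-x->C B-y->B C-x->A C-y->D D-x->D D-y->D

This is the complement of 'contains `yxy`'. Use the same substring-matching states — A through D holding how much of `yxy` has just been matched — but flip the accepting set: everything except the trap D accepts.
With 4 states:
       x  y 
>* A   A  B 
 * B   C  B 
 * C   A  D 
   D   D  D 
(> = start, * = accepting)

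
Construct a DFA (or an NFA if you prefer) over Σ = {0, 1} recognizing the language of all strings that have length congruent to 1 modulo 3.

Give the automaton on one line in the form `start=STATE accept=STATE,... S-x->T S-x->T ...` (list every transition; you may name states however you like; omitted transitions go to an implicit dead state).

start=q0 accept=q1 q0-0->q1 q0-1->q1 q1-0->q2 q1-1->q2 q2-0->q0 q2-1->q0

Count input length modulo 3: every symbol advances one step around the cycle q0 → q1 → q2 → q0. Accept at q1.
3 states suffice.
        0   1  
>  q0   q1  q1 
 * q1   q2  q2 
   q2   q0  q0 
(> = start, * = accepting)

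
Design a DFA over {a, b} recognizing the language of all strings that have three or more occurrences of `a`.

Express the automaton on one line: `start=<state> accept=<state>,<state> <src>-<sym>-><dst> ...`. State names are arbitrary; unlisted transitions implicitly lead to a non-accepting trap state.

Only the number of `a`s matters, and only up to 4. Make a chain q0 → q1 → q2 → q3 → q4 advanced by each `a` (with q4 absorbing); every other symbol self-loops. The accepting set is {q3, q4}.
With 5 states:
        a   b  
>  q0   q1  q0 
   q1   q2  q1 
   q2   q3  q2 
 * q3   q4  q3 
 * q4   q4  q4 
(> = start, * = accepting)

start=q0 accept=q3,q4 q0-a->q1 q0-b->q0 q1-a->q2 q1-b->q1 q2-a->q3 q2-b->q2 q3-a->q4 q3-b->q3 q4-a->q4 q4-b->q4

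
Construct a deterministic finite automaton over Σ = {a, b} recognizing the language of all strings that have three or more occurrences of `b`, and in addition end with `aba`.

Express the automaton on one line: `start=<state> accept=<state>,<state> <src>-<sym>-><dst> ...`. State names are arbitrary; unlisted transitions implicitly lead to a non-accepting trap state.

Build one automaton per condition and run them in lockstep. One (5 states) tracks the count of `b`s, saturating at 4; the other (4 states) tracks how much of the suffix `aba` has currently been matched. Each combined state is a pair, one component from each; accept when both components accept. After merging equivalent states the machine shrinks.
        a   b  
>  q0   q0  q1 
   q1   q1  q2 
   q2   q3  q2 
   q3   q3  q4 
   q4   q5  q2 
 * q5   q3  q4 
(> = start, * = accepting)

start=q0 accept=q5 q0-a->q0 q0-b->q1 q1-a->q1 q1-b->q2 q2-a->q3 q2-b->q2 q3-a->q3 q3-b->q4 q4-a->q5 q4-b->q2 q5-a->q3 q5-b->q4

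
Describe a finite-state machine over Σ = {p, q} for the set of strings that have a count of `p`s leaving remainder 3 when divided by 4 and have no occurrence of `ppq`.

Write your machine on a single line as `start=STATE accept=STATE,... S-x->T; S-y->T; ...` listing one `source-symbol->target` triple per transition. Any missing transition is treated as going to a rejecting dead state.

start=S0; accept=S4,S10,S11; S0-p->S1; S0-q->S0; S1-p->S2; S1-q->S3; S2-p->S4; S2-q->S5; S3-p->S6; S3-q->S3; S4-p->S7; S4-q->S5; S5-p->S5; S5-q->S5; S6-p->S4; S6-q->S8; S7-p->S9; S7-q->S5; S8-p->S10; S8-q->S8; S9-p->S2; S9-q->S5; S10-p->S7; S10-q->S11; S11-p->S12; S11-q->S11; S12-p->S9; S12-q->S0

Build one automaton per condition and run them in lockstep. The first has 4 states tracking the count of `p`s modulo 4; the second has 4 states tracking partial matches of the forbidden pattern `ppq`. A product state is a pair (one from each), accepting exactly when both do. After merging equivalent states the machine shrinks.
With 13 states:
          p    q  
>  S0     S1   S0 
   S1     S2   S3 
   S2     S4   S5 
   S3     S6   S3 
 * S4     S7   S5 
   S5     S5   S5 
   S6     S4   S8 
   S7     S9   S5 
   S8    S10   S8 
   S9     S2   S5 
 * S10    S7  S11 
 * S11   S12  S11 
   S12    S9   S0 
(> = start, * = accepting)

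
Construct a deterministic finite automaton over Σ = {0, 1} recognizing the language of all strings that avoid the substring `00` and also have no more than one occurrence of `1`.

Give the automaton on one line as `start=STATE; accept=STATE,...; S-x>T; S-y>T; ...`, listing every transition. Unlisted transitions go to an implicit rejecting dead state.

start=q0; accept=q0,q1,q2,q4; q0-0>q1; q0-1>q2; q1-0>q3; q1-1>q2; q2-0>q4; q2-1>q3; q3-0>q3; q3-1>q3; q4-0>q3; q4-1>q3

Run two small machines in parallel and take their product. One (3 states) tracks partial matches of the forbidden pattern `00`; the other (3 states) tracks the count of `1`s, saturating at 2. Each combined state is a pair, one component from each; accept when both components accept. Equivalent product states are then merged.
With 5 states:
        0   1  
>* q0   q1  q2 
 * q1   q3  q2 
 * q2   q4  q3 
   q3   q3  q3 
 * q4   q3  q3 
(> = start, * = accepting)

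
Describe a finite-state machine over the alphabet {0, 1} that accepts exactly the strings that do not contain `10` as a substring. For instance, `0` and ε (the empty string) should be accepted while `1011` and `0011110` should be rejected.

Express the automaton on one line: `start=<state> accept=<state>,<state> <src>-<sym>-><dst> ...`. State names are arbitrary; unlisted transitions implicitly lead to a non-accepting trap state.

This is the complement of 'contains `10`'. Use the same substring-matching states — S0 through S2 holding how much of `10` has just been matched — but flip the accepting set: everything except the trap S2 accepts.
With 3 states:
        0   1  
>* S0   S0  S1 
 * S1   S2  S1 
   S2   S2  S2 
(> = start, * = accepting)

start=S0 accept=S0,S1 S0-0->S0 S0-1->S1 S1-0->S2 S1-1->S1 S2-0->S2 S2-1->S2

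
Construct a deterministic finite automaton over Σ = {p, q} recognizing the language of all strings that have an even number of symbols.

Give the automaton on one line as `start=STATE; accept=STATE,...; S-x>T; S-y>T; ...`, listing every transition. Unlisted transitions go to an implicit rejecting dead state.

Only the length mod 2 matters, so use a 2-cycle: from any state, every input symbol moves to the next state, wrapping S1 back to S0. Mark S0 accepting.
2 states suffice.
        p   q  
>* S0   S1  S1 
   S1   S0  S0 
(> = start, * = accepting)

start=S0; accept=S0; S0-p>S1; S0-q>S1; S1-p>S0; S1-q>S0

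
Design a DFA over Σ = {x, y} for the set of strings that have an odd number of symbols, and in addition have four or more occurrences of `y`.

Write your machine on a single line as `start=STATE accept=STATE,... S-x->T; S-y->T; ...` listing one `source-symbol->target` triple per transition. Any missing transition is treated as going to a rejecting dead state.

Handle the two conditions separately and then intersect. One (2 states) tracks the input length modulo 2; the other (6 states) tracks the count of `y`s, saturating at 5. Each combined state is a pair, one component from each; accept when both components accept.
       x  y 
>  A   B  C 
   B   A  D 
   C   D  E 
   D   C  F 
   E   F  G 
   F   E  H 
   G   H  I 
   H   G  J 
   I   J  K 
 * J   I  L 
 * K   L  L 
   L   K  K 
(> = start, * = accepting)

start=A; accept=J,K; A-x->B; A-y->C; B-x->A; B-y->D; C-x->D; C-y->E; D-x->C; D-y->F; E-x->F; E-y->G; F-x->E; F-y->H; G-x->H; G-y->I; H-x->G; H-y->J; I-x->J; I-y->K; J-x->I; J-y->L; K-x->L; K-y->L; L-x->K; L-y->K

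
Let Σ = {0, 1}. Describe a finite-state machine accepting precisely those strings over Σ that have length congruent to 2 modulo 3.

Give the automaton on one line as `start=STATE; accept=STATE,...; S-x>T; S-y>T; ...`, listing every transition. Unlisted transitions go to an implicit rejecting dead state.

Only the length mod 3 matters, so use a 3-cycle: from any state, every input symbol moves to the next state, wrapping q2 back to q0. Mark q2 accepting.
With 3 states:
        0   1  
>  q0   q1  q1 
   q1   q2  q2 
 * q2   q0  q0 
(> = start, * = accepting)

start=q0; accept=q2; q0-0>q1; q0-1>q1; q1-0>q2; q1-1>q2; q2-0>q0; q2-1>q0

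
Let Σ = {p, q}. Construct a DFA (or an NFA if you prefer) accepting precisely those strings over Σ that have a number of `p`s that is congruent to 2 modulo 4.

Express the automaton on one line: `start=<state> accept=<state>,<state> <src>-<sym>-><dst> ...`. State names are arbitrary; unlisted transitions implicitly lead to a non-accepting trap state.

The only thing that matters is how many `p`s have appeared, reduced mod 4. Use one state per residue: s0 for 0, …, s3 for 3. Reading `p` moves to the next residue; anything else stays put. s2 is accepting.
A 4-state machine:
        p   q  
>  s0   s1  s0 
   s1   s2  s1 
 * s2   s3  s2 
   s3   s0  s3 
(> = start, * = accepting)

start=s0 accept=s2 s0-p->s1 s0-q->s0 s1-p->s2 s1-q->s1 s2-p->s3 s2-q->s2 s3-p->s0 s3-q->s3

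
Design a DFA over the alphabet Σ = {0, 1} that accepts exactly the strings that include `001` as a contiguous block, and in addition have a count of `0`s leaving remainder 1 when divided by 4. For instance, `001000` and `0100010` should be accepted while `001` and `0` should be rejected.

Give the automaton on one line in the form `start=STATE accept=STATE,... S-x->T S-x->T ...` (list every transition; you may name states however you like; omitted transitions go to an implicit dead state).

start=q0 accept=q13 q0-0->q1 q0-1->q0 q1-0->q2 q1-1->q3 q2-0->q4 q2-1->q5 q3-0->q6 q3-1->q3 q4-0->q7 q4-1->q8 q5-0->q8 q5-1->q5 q6-0->q4 q6-1->q9 q7-0->q10 q7-1->q11 q8-0->q11 q8-1->q8 q9-0->q12 q9-1->q9 q10-0->q2 q10-1->q13 q11-0->q13 q11-1->q11 q12-0->q7 q12-1->q14 q13-0->q5 q13-1->q13 q14-0->q15 q14-1->q14 q15-0->q10 q15-1->q0

Build one automaton per condition and run them in lockstep. One (4 states) tracks whether and how much of `001` has been seen; the other (4 states) tracks the count of `0`s modulo 4. Each combined state is a pair, one component from each; accept when both components accept.
With 16 states:
          0    1  
>  q0     q1   q0 
   q1     q2   q3 
   q2     q4   q5 
   q3     q6   q3 
   q4     q7   q8 
   q5     q8   q5 
   q6     q4   q9 
   q7    q10  q11 
   q8    q11   q8 
   q9    q12   q9 
   q10    q2  q13 
   q11   q13  q11 
   q12    q7  q14 
 * q13    q5  q13 
   q14   q15  q14 
   q15   q10   q0 
(> = start, * = accepting)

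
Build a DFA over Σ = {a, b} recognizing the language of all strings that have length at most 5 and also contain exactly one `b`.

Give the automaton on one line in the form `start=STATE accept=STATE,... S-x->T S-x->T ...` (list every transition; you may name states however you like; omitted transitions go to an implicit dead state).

Run two small machines in parallel and take their product. One (7 states) tracks the input length, saturating at 6; the other (3 states) tracks the count of `b`s, saturating at 2. Each combined state is a pair, one component from each; accept when both components accept. Equivalent product states are then merged.
With 11 states:
          a    b  
>  S0     S1   S2 
   S1     S3   S4 
 * S2     S4   S5 
   S3     S6   S7 
 * S4     S7   S5 
   S5     S5   S5 
   S6     S8   S9 
 * S7     S9   S5 
   S8     S5  S10 
 * S9    S10   S5 
 * S10    S5   S5 
(> = start, * = accepting)

start=S0 accept=S2,S4,S7,S9,S10 S0-a->S1 S0-b->S2 S1-a->S3 S1-b->S4 S2-a->S4 S2-b->S5 S3-a->S6 S3-b->S7 S4-a->S7 S4-b->S5 S5-a->S5 S5-b->S5 S6-a->S8 S6-b->S9 S7-a->S9 S7-b->S5 S8-a->S5 S8-b->S10 S9-a->S10 S9-b->S5 S10-a->S5 S10-b->S5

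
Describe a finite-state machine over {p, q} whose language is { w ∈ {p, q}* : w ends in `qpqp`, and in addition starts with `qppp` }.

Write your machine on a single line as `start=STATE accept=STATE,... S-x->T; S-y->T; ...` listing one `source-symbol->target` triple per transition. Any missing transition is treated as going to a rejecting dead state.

start=S0; accept=S9; S0-p->S1; S0-q->S2; S1-p->S1; S1-q->S1; S2-p->S3; S2-q->S1; S3-p->S4; S3-q->S1; S4-p->S5; S4-q->S1; S5-p->S5; S5-q->S6; S6-p->S7; S6-q->S6; S7-p->S5; S7-q->S8; S8-p->S9; S8-q->S6; S9-p->S5; S9-q->S8

Run two small machines in parallel and take their product. The first has 5 states tracking how much of the suffix `qpqp` has currently been matched; the second has 6 states tracking whether the input so far still matches the prefix `qppp`. A product state is a pair (one from each), accepting exactly when both do. After merging equivalent states the machine shrinks.
10 states suffice.
        p   q  
>  S0   S1  S2 
   S1   S1  S1 
   S2   S3  S1 
   S3   S4  S1 
   S4   S5  S1 
   S5   S5  S6 
   S6   S7  S6 
   S7   S5  S8 
   S8   S9  S6 
 * S9   S5  S8 
(> = start, * = accepting)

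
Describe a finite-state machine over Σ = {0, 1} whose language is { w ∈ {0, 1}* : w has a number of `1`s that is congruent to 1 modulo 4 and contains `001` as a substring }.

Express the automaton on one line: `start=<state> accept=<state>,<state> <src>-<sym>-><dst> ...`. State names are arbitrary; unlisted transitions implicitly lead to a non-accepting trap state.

Build one automaton per condition and run them in lockstep. The first has 4 states tracking the count of `1`s modulo 4; the second has 4 states tracking whether and how much of `001` has been seen. A product state is a pair (one from each), accepting exactly when both do.
16 states suffice.
          0    1  
>  q0     q1   q2 
   q1     q3   q2 
   q2     q4   q5 
   q3     q3   q6 
   q4     q7   q5 
   q5     q8   q9 
 * q6     q6  q10 
   q7     q7  q10 
   q8    q11   q9 
   q9    q12   q0 
   q10   q10  q13 
   q11   q11  q13 
   q12   q14   q0 
   q13   q13  q15 
   q14   q14  q15 
   q15   q15   q6 
(> = start, * = accepting)

start=q0 accept=q6 q0-0->q1 q0-1->q2 q1-0->q3 q1-1->q2 q2-0->q4 q2-1->q5 q3-0->q3 q3-1->q6 q4-0->q7 q4-1->q5 q5-0->q8 q5-1->q9 q6-0->q6 q6-1->q10 q7-0->q7 q7-1->q10 q8-0->q11 q8-1->q9 q9-0->q12 q9-1->q0 q10-0->q10 q10-1->q13 q11-0->q11 q11-1->q13 q12-0->q14 q12-1->q0 q13-0->q13 q13-1->q15 q14-0->q14 q14-1->q15 q15-0->q15 q15-1->q6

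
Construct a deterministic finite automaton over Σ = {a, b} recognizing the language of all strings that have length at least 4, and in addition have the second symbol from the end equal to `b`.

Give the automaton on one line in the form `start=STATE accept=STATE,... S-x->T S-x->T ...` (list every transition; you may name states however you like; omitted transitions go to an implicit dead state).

Build one automaton per condition and run them in lockstep. The first has 6 states tracking the input length, saturating at 5; the second has 7 states tracking the last 2 symbols read. A product state is a pair (one from each), accepting exactly when both do.
With 19 states:
          a    b  
>  q0     q1   q2 
   q1     q3   q4 
   q2     q5   q6 
   q3     q7   q8 
   q4     q9  q10 
   q5     q7   q8 
   q6     q9  q10 
   q7    q11  q12 
   q8    q13  q14 
   q9    q11  q12 
   q10   q13  q14 
   q11   q15  q16 
   q12   q17  q18 
 * q13   q15  q16 
 * q14   q17  q18 
   q15   q15  q16 
   q16   q17  q18 
 * q17   q15  q16 
 * q18   q17  q18 
(> = start, * = accepting)

start=q0 accept=q13,q14,q17,q18 q0-a->q1 q0-b->q2 q1-a->q3 q1-b->q4 q2-a->q5 q2-b->q6 q3-a->q7 q3-b->q8 q4-a->q9 q4-b->q10 q5-a->q7 q5-b->q8 q6-a->q9 q6-b->q10 q7-a->q11 q7-b->q12 q8-a->q13 q8-b->q14 q9-a->q11 q9-b->q12 q10-a->q13 q10-b->q14 q11-a->q15 q11-b->q16 q12-a->q17 q12-b->q18 q13-a->q15 q13-b->q16 q14-a->q17 q14-b->q18 q15-a->q15 q15-b->q16 q16-a->q17 q16-b->q18 q17-a->q15 q17-b->q16 q18-a->q17 q18-b->q18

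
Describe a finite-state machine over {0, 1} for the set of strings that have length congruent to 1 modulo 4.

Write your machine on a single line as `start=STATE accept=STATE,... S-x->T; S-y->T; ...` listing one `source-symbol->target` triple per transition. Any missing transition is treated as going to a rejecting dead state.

Only the length mod 4 matters, so use a 4-cycle: from any state, every input symbol moves to the next state, wrapping q3 back to q0. Mark q1 accepting.
        0   1  
>  q0   q1  q1 
 * q1   q2  q2 
   q2   q3  q3 
   q3   q0  q0 
(> = start, * = accepting)

start=q0; accept=q1; q0-0->q1; q0-1->q1; q1-0->q2; q1-1->q2; q2-0->q3; q2-1->q3; q3-0->q0; q3-1->q0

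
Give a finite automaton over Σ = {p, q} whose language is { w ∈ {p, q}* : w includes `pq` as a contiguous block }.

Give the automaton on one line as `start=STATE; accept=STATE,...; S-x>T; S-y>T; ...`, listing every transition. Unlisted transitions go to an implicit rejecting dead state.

Track how much of `pq` has been matched so far: state A is no progress, C is the absorbing accept state reached once `pq` has occurred. Intermediate states record partial matches; on a mismatch, fall back to the longest reusable overlap.
A 3-state machine:
       p  q 
>  A   B  A 
   B   B  C 
 * C   C  C 
(> = start, * = accepting)

start=A; accept=C; A-p>B; A-q>A; B-p>B; B-q>C; C-p>C; C-q>C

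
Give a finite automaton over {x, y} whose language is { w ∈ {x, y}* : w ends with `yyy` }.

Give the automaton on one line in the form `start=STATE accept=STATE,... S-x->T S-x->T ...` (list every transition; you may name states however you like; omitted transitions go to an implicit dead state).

Remember how much of `yyy` the current input suffix matches. State s0 means no match yet; s1 means the last symbol is `y`; s2 means the last 2 symbols are `yy`; s3 means the last 3 symbols are `yyy`. Only s3 accepts. On a mismatch, fall back to the longest proper suffix that is still a prefix of `yyy`.
A 4-state machine:
        x   y  
>  s0   s0  s1 
   s1   s0  s2 
   s2   s0  s3 
 * s3   s0  s3 
(> = start, * = accepting)

start=s0 accept=s3 s0-x->s0 s0-y->s1 s1-x->s0 s1-y->s2 s2-x->s0 s2-y->s3 s3-x->s0 s3-y->s3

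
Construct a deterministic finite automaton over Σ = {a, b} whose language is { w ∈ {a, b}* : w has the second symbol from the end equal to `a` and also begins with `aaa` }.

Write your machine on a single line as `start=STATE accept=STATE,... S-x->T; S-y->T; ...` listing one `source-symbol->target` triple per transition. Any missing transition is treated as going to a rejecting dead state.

Run two small machines in parallel and take their product. One (7 states) tracks the last 2 symbols read; the other (5 states) tracks whether the input so far still matches the prefix `aaa`. Each combined state is a pair, one component from each; accept when both components accept. Equivalent product states are then merged.
With 8 states:
        a   b  
>  q0   q1  q2 
   q1   q3  q2 
   q2   q2  q2 
   q3   q4  q2 
 * q4   q4  q5 
 * q5   q6  q7 
   q6   q4  q5 
   q7   q6  q7 
(> = start, * = accepting)

start=q0; accept=q4,q5; q0-a->q1; q0-b->q2; q1-a->q3; q1-b->q2; q2-a->q2; q2-b->q2; q3-a->q4; q3-b->q2; q4-a->q4; q4-b->q5; q5-a->q6; q5-b->q7; q6-a->q4; q6-b->q5; q7-a->q6; q7-b->q7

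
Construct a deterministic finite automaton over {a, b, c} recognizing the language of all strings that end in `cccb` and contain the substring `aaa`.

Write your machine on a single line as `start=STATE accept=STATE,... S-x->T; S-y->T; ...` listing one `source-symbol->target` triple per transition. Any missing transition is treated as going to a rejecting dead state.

Build one automaton per condition and run them in lockstep. One (5 states) tracks how much of the suffix `cccb` has currently been matched; the other (4 states) tracks whether and how much of `aaa` has been seen. Each combined state is a pair, one component from each; accept when both components accept.
12 states suffice.
          a    b    c  
>  S0     S1   S0   S2 
   S1     S3   S0   S2 
   S2     S1   S0   S4 
   S3     S5   S0   S2 
   S4     S1   S0   S6 
   S5     S5   S5   S7 
   S6     S1   S8   S6 
   S7     S5   S5   S9 
   S8     S1   S0   S2 
   S9     S5   S5  S10 
   S10    S5  S11  S10 
 * S11    S5   S5   S7 
(> = start, * = accepting)

start=S0; accept=S11; S0-a->S1; S0-b->S0; S0-c->S2; S1-a->S3; S1-b->S0; S1-c->S2; S2-a->S1; S2-b->S0; S2-c->S4; S3-a->S5; S3-b->S0; S3-c->S2; S4-a->S1; S4-b->S0; S4-c->S6; S5-a->S5; S5-b->S5; S5-c->S7; S6-a->S1; S6-b->S8; S6-c->S6; S7-a->S5; S7-b->S5; S7-c->S9; S8-a->S1; S8-b->S0; S8-c->S2; S9-a->S5; S9-b->S5; S9-c->S10; S10-a->S5; S10-b->S11; S10-c->S10; S11-a->S5; S11-b->S5; S11-c->S7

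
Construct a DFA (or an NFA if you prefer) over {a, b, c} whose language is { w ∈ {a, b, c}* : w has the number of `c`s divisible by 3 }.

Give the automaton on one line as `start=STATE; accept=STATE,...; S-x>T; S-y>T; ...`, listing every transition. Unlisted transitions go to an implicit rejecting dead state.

The only thing that matters is how many `c`s have appeared, reduced mod 3. Use one state per residue: S0 for 0, …, S2 for 2. Reading `c` moves to the next residue; anything else stays put. S0 is accepting.
3 states suffice.
        a   b   c  
>* S0   S0  S0  S1 
   S1   S1  S1  S2 
   S2   S2  S2  S0 
(> = start, * = accepting)

start=S0; accept=S0; S0-a>S0; S0-b>S0; S0-c>S1; S1-a>S1; S1-b>S1; S1-c>S2; S2-a>S2; S2-b>S2; S2-c>S0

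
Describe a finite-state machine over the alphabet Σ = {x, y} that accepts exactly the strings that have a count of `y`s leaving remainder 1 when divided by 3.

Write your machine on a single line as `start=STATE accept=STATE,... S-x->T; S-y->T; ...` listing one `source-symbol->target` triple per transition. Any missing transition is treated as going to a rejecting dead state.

start=s0; accept=s1; s0-x->s0; s0-y->s1; s1-x->s1; s1-y->s2; s2-x->s2; s2-y->s0

Keep the running count of `y`s modulo 3: each `y` advances along the cycle s0 → s1 → s2 → s0 while other symbols loop. Accept at s1.
A 3-state machine:
        x   y  
>  s0   s0  s1 
 * s1   s1  s2 
   s2   s2  s0 
(> = start, * = accepting)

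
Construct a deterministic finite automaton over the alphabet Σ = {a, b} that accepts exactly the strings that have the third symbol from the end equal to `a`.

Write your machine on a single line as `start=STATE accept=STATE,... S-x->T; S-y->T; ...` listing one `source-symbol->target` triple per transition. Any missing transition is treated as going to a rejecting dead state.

start=S0; accept=S7,S8,S9,S10; S0-a->S1; S0-b->S2; S1-a->S3; S1-b->S4; S2-a->S5; S2-b->S6; S3-a->S7; S3-b->S8; S4-a->S9; S4-b->S10; S5-a->S11; S5-b->S12; S6-a->S13; S6-b->S14; S7-a->S7; S7-b->S8; S8-a->S9; S8-b->S10; S9-a->S11; S9-b->S12; S10-a->S13; S10-b->S14; S11-a->S7; S11-b->S8; S12-a->S9; S12-b->S10; S13-a->S11; S13-b->S12; S14-a->S13; S14-b->S14

A DFA must remember the last 3 symbols (since which symbol is third-to-last isn't known until the input ends). Use one state per possible window of the last ≤3 symbols; accept from those whose window starts with `a`.
15 states suffice.
          a    b  
>  S0     S1   S2 
   S1     S3   S4 
   S2     S5   S6 
   S3     S7   S8 
   S4     S9  S10 
   S5    S11  S12 
   S6    S13  S14 
 * S7     S7   S8 
 * S8     S9  S10 
 * S9    S11  S12 
 * S10   S13  S14 
   S11    S7   S8 
   S12    S9  S10 
   S13   S11  S12 
   S14   S13  S14 
(> = start, * = accepting)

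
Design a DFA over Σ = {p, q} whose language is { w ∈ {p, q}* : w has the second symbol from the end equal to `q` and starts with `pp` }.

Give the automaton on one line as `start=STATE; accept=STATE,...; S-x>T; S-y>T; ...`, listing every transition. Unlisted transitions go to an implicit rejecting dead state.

start=A; accept=J,K; A-p>B; A-q>C; B-p>D; B-q>E; C-p>F; C-q>G; D-p>D; D-q>H; E-p>F; E-q>G; F-p>I; F-q>E; G-p>F; G-q>G; H-p>J; H-q>K; I-p>I; I-q>E; J-p>D; J-q>H; K-p>J; K-q>K

Handle the two conditions separately and then intersect. The first has 7 states tracking the last 2 symbols read; the second has 4 states tracking whether the input so far still matches the prefix `pp`. A product state is a pair (one from each), accepting exactly when both do.
With 11 states:
       p  q 
>  A   B  C 
   B   D  E 
   C   F  G 
   D   D  H 
   E   F  G 
   F   I  E 
   G   F  G 
   H   J  K 
   I   I  E 
 * J   D  H 
 * K   J  K 
(> = start, * = accepting)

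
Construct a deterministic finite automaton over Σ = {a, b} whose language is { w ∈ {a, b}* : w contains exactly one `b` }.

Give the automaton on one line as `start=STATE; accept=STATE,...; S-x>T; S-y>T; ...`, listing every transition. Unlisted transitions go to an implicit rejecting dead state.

Count `b`s, saturating at 2: state s0 means no `b` yet, s1 means one `b` seen, s2 means more than one. Each `b` increments (capped at s2); other symbols loop. Accept from {s1}.
3 states suffice.
        a   b  
>  s0   s0  s1 
 * s1   s1  s2 
   s2   s2  s2 
(> = start, * = accepting)

start=s0; accept=s1; s0-a>s0; s0-b>s1; s1-a>s1; s1-b>s2; s2-a>s2; s2-b>s2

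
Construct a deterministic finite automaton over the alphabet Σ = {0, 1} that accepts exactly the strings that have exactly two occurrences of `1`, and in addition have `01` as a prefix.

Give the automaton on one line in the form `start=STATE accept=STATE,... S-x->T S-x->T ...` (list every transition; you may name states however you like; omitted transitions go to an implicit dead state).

start=S0 accept=S6 S0-0->S1 S0-1->S2 S1-0->S3 S1-1->S4 S2-0->S2 S2-1->S5 S3-0->S3 S3-1->S2 S4-0->S4 S4-1->S6 S5-0->S5 S5-1->S7 S6-0->S6 S6-1->S8 S7-0->S7 S7-1->S7 S8-0->S8 S8-1->S8

Run two small machines in parallel and take their product. One (4 states) tracks the count of `1`s, saturating at 3; the other (4 states) tracks whether the input so far still matches the prefix `01`. Each combined state is a pair, one component from each; accept when both components accept.
With 9 states:
        0   1  
>  S0   S1  S2 
   S1   S3  S4 
   S2   S2  S5 
   S3   S3  S2 
   S4   S4  S6 
   S5   S5  S7 
 * S6   S6  S8 
   S7   S7  S7 
   S8   S8  S8 
(> = start, * = accepting)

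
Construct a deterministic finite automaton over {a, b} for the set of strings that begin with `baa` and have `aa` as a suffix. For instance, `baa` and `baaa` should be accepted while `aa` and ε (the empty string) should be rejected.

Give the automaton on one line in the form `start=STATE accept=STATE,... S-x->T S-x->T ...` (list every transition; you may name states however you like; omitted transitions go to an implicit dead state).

Run two small machines in parallel and take their product. One (5 states) tracks whether the input so far still matches the prefix `baa`; the other (3 states) tracks how much of the suffix `aa` has currently been matched. Each combined state is a pair, one component from each; accept when both components accept. After merging equivalent states the machine shrinks.
7 states suffice.
        a   b  
>  s0   s1  s2 
   s1   s1  s1 
   s2   s3  s1 
   s3   s4  s1 
 * s4   s4  s5 
   s5   s6  s5 
   s6   s4  s5 
(> = start, * = accepting)

start=s0 accept=s4 s0-a->s1 s0-b->s2 s1-a->s1 s1-b->s1 s2-a->s3 s2-b->s1 s3-a->s4 s3-b->s1 s4-a->s4 s4-b->s5 s5-a->s6 s5-b->s5 s6-a->s4 s6-b->s5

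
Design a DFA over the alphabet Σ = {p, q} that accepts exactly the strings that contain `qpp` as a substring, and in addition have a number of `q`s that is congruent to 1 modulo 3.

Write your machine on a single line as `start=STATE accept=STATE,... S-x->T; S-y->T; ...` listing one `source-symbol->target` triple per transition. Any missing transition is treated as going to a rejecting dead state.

start=A; accept=E; A-p->A; A-q->B; B-p->C; B-q->D; C-p->E; C-q->D; D-p->F; D-q->G; E-p->E; E-q->H; F-p->H; F-q->G; G-p->I; G-q->B; H-p->H; H-q->J; I-p->J; I-q->B; J-p->J; J-q->E

Run two small machines in parallel and take their product. One (4 states) tracks whether and how much of `qpp` has been seen; the other (3 states) tracks the count of `q`s modulo 3. Each combined state is a pair, one component from each; accept when both components accept.
       p  q 
>  A   A  B 
   B   C  D 
   C   E  D 
   D   F  G 
 * E   E  H 
   F   H  G 
   G   I  B 
   H   H  J 
   I   J  B 
   J   J  E 
(> = start, * = accepting)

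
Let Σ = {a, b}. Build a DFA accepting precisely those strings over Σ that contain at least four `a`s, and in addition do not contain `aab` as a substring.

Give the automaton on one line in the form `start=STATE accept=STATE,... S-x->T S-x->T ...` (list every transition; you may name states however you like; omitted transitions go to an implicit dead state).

Handle the two conditions separately and then intersect. The first has 6 states tracking the count of `a`s, saturating at 5; the second has 4 states tracking partial matches of the forbidden pattern `aab`. A product state is a pair (one from each), accepting exactly when both do. Minimizing collapses redundant product states.
With 13 states:
          a    b  
>  s0     s1   s0 
   s1     s2   s3 
   s2     s4   s5 
   s3     s6   s3 
   s4     s7   s5 
   s5     s5   s5 
   s6     s4   s8 
 * s7     s7   s5 
   s8     s9   s8 
   s9     s7  s10 
   s10   s11  s10 
 * s11    s7  s12 
 * s12   s11  s12 
(> = start, * = accepting)

start=s0 accept=s7,s11,s12 s0-a->s1 s0-b->s0 s1-a->s2 s1-b->s3 s2-a->s4 s2-b->s5 s3-a->s6 s3-b->s3 s4-a->s7 s4-b->s5 s5-a->s5 s5-b->s5 s6-a->s4 s6-b->s8 s7-a->s7 s7-b->s5 s8-a->s9 s8-b->s8 s9-a->s7 s9-b->s10 s10-a->s11 s10-b->s10 s11-a->s7 s11-b->s12 s12-a->s11 s12-b->s12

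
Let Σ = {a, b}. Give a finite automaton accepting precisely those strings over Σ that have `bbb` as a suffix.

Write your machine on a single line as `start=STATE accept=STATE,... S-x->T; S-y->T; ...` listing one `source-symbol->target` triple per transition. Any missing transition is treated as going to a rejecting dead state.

Remember how much of `bbb` the current input suffix matches. State q0 means no match yet; q1 means the last symbol is `b`; q2 means the last 2 symbols are `bb`; q3 means the last 3 symbols are `bbb`. Only q3 accepts. On a mismatch, fall back to the longest proper suffix that is still a prefix of `bbb`.
4 states suffice.
        a   b  
>  q0   q0  q1 
   q1   q0  q2 
   q2   q0  q3 
 * q3   q0  q3 
(> = start, * = accepting)

start=q0; accept=q3; q0-a->q0; q0-b->q1; q1-a->q0; q1-b->q2; q2-a->q0; q2-b->q3; q3-a->q0; q3-b->q3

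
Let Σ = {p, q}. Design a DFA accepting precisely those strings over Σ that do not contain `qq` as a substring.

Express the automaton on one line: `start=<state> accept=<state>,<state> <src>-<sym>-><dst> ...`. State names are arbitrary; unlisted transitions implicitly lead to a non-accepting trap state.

start=A accept=A,B A-p->A A-q->B B-p->A B-q->C C-p->C C-q->C

This is the complement of 'contains `qq`'. Use the same substring-matching states — A through C holding how much of `qq` has just been matched — but flip the accepting set: everything except the trap C accepts.
3 states suffice.
       p  q 
>* A   A  B 
 * B   A  C 
   C   C  C 
(> = start, * = accepting)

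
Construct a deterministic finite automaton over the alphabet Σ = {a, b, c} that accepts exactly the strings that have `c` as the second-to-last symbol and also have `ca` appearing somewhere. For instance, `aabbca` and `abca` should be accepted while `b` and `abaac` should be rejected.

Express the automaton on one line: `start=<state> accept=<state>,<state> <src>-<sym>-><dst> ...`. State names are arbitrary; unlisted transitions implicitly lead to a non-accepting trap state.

Run two small machines in parallel and take their product. One (13 states) tracks the last 2 symbols read; the other (3 states) tracks whether and how much of `ca` has been seen. Each combined state is a pair, one component from each; accept when both components accept.
          a    b    c  
>  q0     q1   q2   q3 
   q1     q4   q5   q6 
   q2     q7   q8   q9 
   q3    q10  q11  q12 
   q4     q4   q5   q6 
   q5     q7   q8   q9 
   q6    q10  q11  q12 
   q7     q4   q5   q6 
   q8     q7   q8   q9 
   q9    q10  q11  q12 
 * q10   q13  q14  q15 
   q11    q7   q8   q9 
   q12   q10  q11  q12 
   q13   q13  q14  q15 
   q14   q16  q17  q18 
   q15   q10  q19  q20 
   q16   q13  q14  q15 
   q17   q16  q17  q18 
   q18   q10  q19  q20 
 * q19   q16  q17  q18 
 * q20   q10  q19  q20 
(> = start, * = accepting)

start=q0 accept=q10,q19,q20 q0-a->q1 q0-b->q2 q0-c->q3 q1-a->q4 q1-b->q5 q1-c->q6 q2-a->q7 q2-b->q8 q2-c->q9 q3-a->q10 q3-b->q11 q3-c->q12 q4-a->q4 q4-b->q5 q4-c->q6 q5-a->q7 q5-b->q8 q5-c->q9 q6-a->q10 q6-b->q11 q6-c->q12 q7-a->q4 q7-b->q5 q7-c->q6 q8-a->q7 q8-b->q8 q8-c->q9 q9-a->q10 q9-b->q11 q9-c->q12 q10-a->q13 q10-b->q14 q10-c->q15 q11-a->q7 q11-b->q8 q11-c->q9 q12-a->q10 q12-b->q11 q12-c->q12 q13-a->q13 q13-b->q14 q13-c->q15 q14-a->q16 q14-b->q17 q14-c->q18 q15-a->q10 q15-b->q19 q15-c->q20 q16-a->q13 q16-b->q14 q16-c->q15 q17-a->q16 q17-b->q17 q17-c->q18 q18-a->q10 q18-b->q19 q18-c->q20 q19-a->q16 q19-b->q17 q19-c->q18 q20-a->q10 q20-b->q19 q20-c->q20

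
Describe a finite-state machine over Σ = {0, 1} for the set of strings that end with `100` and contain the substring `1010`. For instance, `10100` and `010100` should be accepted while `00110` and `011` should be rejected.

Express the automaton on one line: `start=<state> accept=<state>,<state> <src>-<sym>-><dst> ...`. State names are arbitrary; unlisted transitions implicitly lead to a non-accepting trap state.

start=S0 accept=S5 S0-0->S0 S0-1->S1 S1-0->S2 S1-1->S1 S2-0->S0 S2-1->S3 S3-0->S4 S3-1->S1 S4-0->S5 S4-1->S6 S5-0->S7 S5-1->S6 S6-0->S4 S6-1->S6 S7-0->S7 S7-1->S6

Build one automaton per condition and run them in lockstep. The first has 4 states tracking how much of the suffix `100` has currently been matched; the second has 5 states tracking whether and how much of `1010` has been seen. A product state is a pair (one from each), accepting exactly when both do. After merging equivalent states the machine shrinks.
8 states suffice.
        0   1  
>  S0   S0  S1 
   S1   S2  S1 
   S2   S0  S3 
   S3   S4  S1 
   S4   S5  S6 
 * S5   S7  S6 
   S6   S4  S6 
   S7   S7  S6 
(> = start, * = accepting)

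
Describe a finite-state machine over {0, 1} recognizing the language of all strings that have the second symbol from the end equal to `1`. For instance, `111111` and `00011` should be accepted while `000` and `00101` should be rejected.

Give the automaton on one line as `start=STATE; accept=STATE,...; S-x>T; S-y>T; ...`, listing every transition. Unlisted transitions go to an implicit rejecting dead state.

Because acceptance depends on a position counted from the end, the machine has to buffer the most recent 2 symbols. Make each state the string of the last up-to-2 symbols read; on input `x` shift the window left and append `x`. Accept when the buffered window has length 2 and begins with `1`.
A 7-state machine:
        0   1  
>  S0   S1  S2 
   S1   S3  S4 
   S2   S5  S6 
   S3   S3  S4 
   S4   S5  S6 
 * S5   S3  S4 
 * S6   S5  S6 
(> = start, * = accepting)

start=S0; accept=S5,S6; S0-0>S1; S0-1>S2; S1-0>S3; S1-1>S4; S2-0>S5; S2-1>S6; S3-0>S3; S3-1>S4; S4-0>S5; S4-1>S6; S5-0>S3; S5-1>S4; S6-0>S5; S6-1>S6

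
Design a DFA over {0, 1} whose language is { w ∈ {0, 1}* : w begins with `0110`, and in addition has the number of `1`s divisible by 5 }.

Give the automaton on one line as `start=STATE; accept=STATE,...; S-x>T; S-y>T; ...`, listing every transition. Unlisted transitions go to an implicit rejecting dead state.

Run two small machines in parallel and take their product. The first has 6 states tracking whether the input so far still matches the prefix `0110`; the second has 5 states tracking the count of `1`s modulo 5. A product state is a pair (one from each), accepting exactly when both do. Minimizing collapses redundant product states.
        0   1  
>  q0   q1  q2 
   q1   q2  q3 
   q2   q2  q2 
   q3   q2  q4 
   q4   q5  q2 
   q5   q5  q6 
   q6   q6  q7 
   q7   q7  q8 
 * q8   q8  q9 
   q9   q9  q5 
(> = start, * = accepting)

start=q0; accept=q8; q0-0>q1; q0-1>q2; q1-0>q2; q1-1>q3; q2-0>q2; q2-1>q2; q3-0>q2; q3-1>q4; q4-0>q5; q4-1>q2; q5-0>q5; q5-1>q6; q6-0>q6; q6-1>q7; q7-0>q7; q7-1>q8; q8-0>q8; q8-1>q9; q9-0>q9; q9-1>q5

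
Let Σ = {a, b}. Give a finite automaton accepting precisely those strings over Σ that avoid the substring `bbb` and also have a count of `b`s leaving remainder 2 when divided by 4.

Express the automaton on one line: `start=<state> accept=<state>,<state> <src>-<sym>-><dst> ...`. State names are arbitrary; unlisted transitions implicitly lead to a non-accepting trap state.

Run two small machines in parallel and take their product. One (4 states) tracks partial matches of the forbidden pattern `bbb`; the other (4 states) tracks the count of `b`s modulo 4. Each combined state is a pair, one component from each; accept when both components accept.
16 states suffice.
          a    b  
>  S0     S0   S1 
   S1     S2   S3 
   S2     S2   S4 
 * S3     S5   S6 
 * S4     S5   S7 
 * S5     S5   S8 
   S6     S6   S9 
   S7    S10   S9 
   S8    S10  S11 
   S9     S9  S12 
   S10   S10  S13 
   S11    S0  S12 
   S12   S12  S14 
   S13    S0  S15 
   S14   S14   S6 
   S15    S2  S14 
(> = start, * = accepting)

start=S0 accept=S3,S4,S5 S0-a->S0 S0-b->S1 S1-a->S2 S1-b->S3 S2-a->S2 S2-b->S4 S3-a->S5 S3-b->S6 S4-a->S5 S4-b->S7 S5-a->S5 S5-b->S8 S6-a->S6 S6-b->S9 S7-a->S10 S7-b->S9 S8-a->S10 S8-b->S11 S9-a->S9 S9-b->S12 S10-a->S10 S10-b->S13 S11-a->S0 S11-b->S12 S12-a->S12 S12-b->S14 S13-a->S0 S13-b->S15 S14-a->S14 S14-b->S6 S15-a->S2 S15-b->S14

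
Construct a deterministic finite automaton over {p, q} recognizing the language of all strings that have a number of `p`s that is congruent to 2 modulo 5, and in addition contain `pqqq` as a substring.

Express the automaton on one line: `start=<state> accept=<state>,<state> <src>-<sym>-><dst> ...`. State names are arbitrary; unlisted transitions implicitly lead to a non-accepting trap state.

Build one automaton per condition and run them in lockstep. The first has 5 states tracking the count of `p`s modulo 5; the second has 5 states tracking whether and how much of `pqqq` has been seen. A product state is a pair (one from each), accepting exactly when both do.
With 21 states:
          p    q  
>  s0     s1   s0 
   s1     s2   s3 
   s2     s4   s5 
   s3     s2   s6 
   s4     s7   s8 
   s5     s4   s9 
   s6     s2  s10 
   s7    s11  s12 
   s8     s7  s13 
   s9     s4  s14 
   s10   s14  s10 
   s11    s1  s15 
   s12   s11  s16 
   s13    s7  s17 
 * s14   s17  s14 
   s15    s1  s18 
   s16   s11  s19 
   s17   s19  s17 
   s18    s1  s20 
   s19   s20  s19 
   s20   s10  s20 
(> = start, * = accepting)

start=s0 accept=s14 s0-p->s1 s0-q->s0 s1-p->s2 s1-q->s3 s2-p->s4 s2-q->s5 s3-p->s2 s3-q->s6 s4-p->s7 s4-q->s8 s5-p->s4 s5-q->s9 s6-p->s2 s6-q->s10 s7-p->s11 s7-q->s12 s8-p->s7 s8-q->s13 s9-p->s4 s9-q->s14 s10-p->s14 s10-q->s10 s11-p->s1 s11-q->s15 s12-p->s11 s12-q->s16 s13-p->s7 s13-q->s17 s14-p->s17 s14-q->s14 s15-p->s1 s15-q->s18 s16-p->s11 s16-q->s19 s17-p->s19 s17-q->s17 s18-p->s1 s18-q->s20 s19-p->s20 s19-q->s19 s20-p->s10 s20-q->s20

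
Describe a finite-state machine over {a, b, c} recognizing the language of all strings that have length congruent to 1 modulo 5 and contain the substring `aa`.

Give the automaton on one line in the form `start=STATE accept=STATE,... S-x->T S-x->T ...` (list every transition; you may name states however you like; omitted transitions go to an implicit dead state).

start=s0 accept=s14 s0-a->s1 s0-b->s2 s0-c->s2 s1-a->s3 s1-b->s4 s1-c->s4 s2-a->s5 s2-b->s4 s2-c->s4 s3-a->s6 s3-b->s6 s3-c->s6 s4-a->s7 s4-b->s8 s4-c->s8 s5-a->s6 s5-b->s8 s5-c->s8 s6-a->s9 s6-b->s9 s6-c->s9 s7-a->s9 s7-b->s10 s7-c->s10 s8-a->s11 s8-b->s10 s8-c->s10 s9-a->s12 s9-b->s12 s9-c->s12 s10-a->s13 s10-b->s0 s10-c->s0 s11-a->s12 s11-b->s0 s11-c->s0 s12-a->s14 s12-b->s14 s12-c->s14 s13-a->s14 s13-b->s2 s13-c->s2 s14-a->s3 s14-b->s3 s14-c->s3

Handle the two conditions separately and then intersect. One (5 states) tracks the input length modulo 5; the other (3 states) tracks whether and how much of `aa` has been seen. Each combined state is a pair, one component from each; accept when both components accept.
15 states suffice.
          a    b    c  
>  s0     s1   s2   s2 
   s1     s3   s4   s4 
   s2     s5   s4   s4 
   s3     s6   s6   s6 
   s4     s7   s8   s8 
   s5     s6   s8   s8 
   s6     s9   s9   s9 
   s7     s9  s10  s10 
   s8    s11  s10  s10 
   s9    s12  s12  s12 
   s10   s13   s0   s0 
   s11   s12   s0   s0 
   s12   s14  s14  s14 
   s13   s14   s2   s2 
 * s14    s3   s3   s3 
(> = start, * = accepting)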